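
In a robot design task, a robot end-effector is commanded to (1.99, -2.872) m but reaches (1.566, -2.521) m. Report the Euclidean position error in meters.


dx = 1.566 - (1.99) = -0.4240, dy = -2.521 - (-2.872) = 0.3510
err = sqrt(0.179776 + 0.123201) = 0.5504

0.5504 m


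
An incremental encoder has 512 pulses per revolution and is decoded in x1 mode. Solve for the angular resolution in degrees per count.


resolution = 360 / (PPR * 1) = 360 / 512 = 0.7031

0.7031 degrees


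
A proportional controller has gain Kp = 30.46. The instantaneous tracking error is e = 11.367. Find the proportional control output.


u_P = Kp * e = 30.46 * 11.367 = 346.2388

346.2388


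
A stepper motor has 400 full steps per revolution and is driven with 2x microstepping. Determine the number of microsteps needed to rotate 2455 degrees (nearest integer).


step_size = 360/(400*2) = 360/800 = 0.450000 deg
n = 2455/(360/800) = 2455*800/360 = 5455.5556 -> 5456

5456 steps


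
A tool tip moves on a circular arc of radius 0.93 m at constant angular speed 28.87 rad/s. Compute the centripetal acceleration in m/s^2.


a_c = omega^2 * r = 28.87^2 * 0.93 = 775.1335

775.1335 m/s^2


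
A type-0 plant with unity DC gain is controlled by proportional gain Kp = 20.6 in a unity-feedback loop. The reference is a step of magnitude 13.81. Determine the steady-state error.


e_ss = R/(1 + Kp) = 13.81/(1 + 20.6) = 13.81/21.6000 = 0.6394

0.6394


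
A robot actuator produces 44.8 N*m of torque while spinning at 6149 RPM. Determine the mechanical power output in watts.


omega = 6149 * 2*pi/60 = 643.921774 rad/s
P = tau * omega = 44.8 * 643.921774 = 28847.6955

28847.6955 W


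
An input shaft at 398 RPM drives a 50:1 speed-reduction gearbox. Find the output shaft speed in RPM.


omega_out = omega_in / N = 398 / 50 = 7.9600

7.9600 RPM


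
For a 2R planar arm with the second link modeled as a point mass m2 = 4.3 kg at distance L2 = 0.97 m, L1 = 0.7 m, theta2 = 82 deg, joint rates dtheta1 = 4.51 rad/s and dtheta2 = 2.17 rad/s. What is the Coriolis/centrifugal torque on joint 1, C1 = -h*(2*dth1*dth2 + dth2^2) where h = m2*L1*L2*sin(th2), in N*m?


h = m2*L1*L2*sin(th2) = 4.3*0.7*0.97*sin(82 deg) = 2.891286
C1 = -h*(2*4.51*2.17 + 2.17^2) = -2.891286*24.2823 = -70.2071

-70.2071 N*m


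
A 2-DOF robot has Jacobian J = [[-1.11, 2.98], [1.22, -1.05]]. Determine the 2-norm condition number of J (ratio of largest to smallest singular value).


JJ^T eigenvalues: trace(JJ^T) = 12.7034, det(JJ^T) = det(J)^2 = 6.10139401
s_max^2 = (12.7034 + sqrt(136.97079552))/2 = 12.20342615
s_min^2 = (12.7034 - sqrt(136.97079552))/2 = 0.49997385
kappa = s_max/s_min = sqrt(12.20342615/0.49997385) = 4.9405

4.9405


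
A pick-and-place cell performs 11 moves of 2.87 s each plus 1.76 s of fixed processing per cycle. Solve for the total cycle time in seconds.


T = 11*2.87 + 1.76 = 33.3300

33.3300 s


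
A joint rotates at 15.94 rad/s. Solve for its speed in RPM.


RPM = 15.94 * 60/(2*pi) = 152.2158

152.2158 RPM


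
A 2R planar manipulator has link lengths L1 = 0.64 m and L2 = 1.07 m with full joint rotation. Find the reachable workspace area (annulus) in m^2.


r_max = L1 + L2 = 1.7100, r_min = |L1 - L2| = 0.4300
A = pi*(r_max^2 - r_min^2) = pi*(2.9241 - 0.1849) = 8.6055

8.6055 m^2


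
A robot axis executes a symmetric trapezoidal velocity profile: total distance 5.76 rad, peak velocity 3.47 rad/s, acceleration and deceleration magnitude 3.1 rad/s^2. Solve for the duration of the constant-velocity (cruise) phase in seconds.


t_acc = v/a = 1.119355 s, d_acc = v^2/(2a) = 1.942081 rad each
d_cruise = 5.76 - 2*1.942081 = 1.875838 rad
t_cruise = d_cruise/v = 1.875838/3.47 = 0.5406

0.5406 s


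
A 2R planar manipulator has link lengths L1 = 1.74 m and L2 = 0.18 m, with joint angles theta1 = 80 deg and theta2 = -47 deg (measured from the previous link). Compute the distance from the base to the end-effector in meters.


x = L1*cos(th1) + L2*cos(th1+th2) = 0.453109
y = L1*sin(th1) + L2*sin(th1+th2) = 1.811601
d = sqrt(x^2 + y^2) = sqrt(0.205308 + 3.281898) = 1.8674

1.8674 m


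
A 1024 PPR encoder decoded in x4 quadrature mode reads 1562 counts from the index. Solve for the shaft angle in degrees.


angle = counts * 360 / (PPR*4) = 1562 * 360 / 4096 = 137.2852

137.2852 degrees


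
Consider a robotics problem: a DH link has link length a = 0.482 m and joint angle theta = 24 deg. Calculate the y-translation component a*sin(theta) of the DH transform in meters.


a*sin(theta) = 0.482*sin(24 deg) = 0.1960

0.1960 m


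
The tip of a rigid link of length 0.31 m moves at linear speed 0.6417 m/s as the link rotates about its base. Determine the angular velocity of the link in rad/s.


omega = v / L = 0.6417 / 0.31 = 2.0700

2.0700 rad/s


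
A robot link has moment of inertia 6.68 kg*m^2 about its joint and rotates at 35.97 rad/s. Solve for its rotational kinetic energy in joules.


KE = (1/2)*I*omega^2 = 0.5*6.68*35.97^2 = 4321.4286

4321.4286 J


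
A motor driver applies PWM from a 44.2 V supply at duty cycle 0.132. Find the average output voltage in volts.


V_avg = V_supply * D = 44.2*0.132 = 5.8344

5.8344 V


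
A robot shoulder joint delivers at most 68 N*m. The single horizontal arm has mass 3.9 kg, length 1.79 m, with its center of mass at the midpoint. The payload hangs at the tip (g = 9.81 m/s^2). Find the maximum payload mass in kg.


tau_arm = m_arm*g*(L/2) = 3.9*9.81*1.79/2 = 34.2418 N*m
tau_payload = tau_max - tau_arm = 68 - 34.2418 = 33.7582
m_payload = tau_payload / (g*L) = 33.7582 / (9.81*1.79) = 1.9225

1.9225 kg


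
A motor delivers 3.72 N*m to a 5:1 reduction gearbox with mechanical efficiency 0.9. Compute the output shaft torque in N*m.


tau_out = tau_in * N * eta = 3.72 * 5 * 0.9 = 16.7400

16.7400 N*m


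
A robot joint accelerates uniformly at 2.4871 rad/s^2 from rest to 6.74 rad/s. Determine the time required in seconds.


t = delta_omega / alpha = 6.74 / 2.4871 = 2.7100

2.7100 s


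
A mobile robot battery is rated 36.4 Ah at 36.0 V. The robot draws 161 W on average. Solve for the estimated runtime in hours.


E = 36.4*36.0 = 1310.4000 Wh
t = E/P = 1310.4000/161 = 8.1391

8.1391 hours


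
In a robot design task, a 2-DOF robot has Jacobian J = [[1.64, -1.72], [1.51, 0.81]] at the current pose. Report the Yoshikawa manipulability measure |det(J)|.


det(J) = 1.64*0.81 - (-1.72)*(1.51) = 3.9256
|det(J)| = 3.9256

3.9256


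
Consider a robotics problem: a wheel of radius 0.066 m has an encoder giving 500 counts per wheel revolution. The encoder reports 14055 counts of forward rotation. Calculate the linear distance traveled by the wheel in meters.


revs = 14055/500 = 28.110000
d = revs * 2*pi*r = 28.110000 * 2*pi*0.066 = 11.6569

11.6569 m


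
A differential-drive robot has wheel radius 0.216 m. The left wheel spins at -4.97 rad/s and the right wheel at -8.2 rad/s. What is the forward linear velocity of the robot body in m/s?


v = r*(wR + wL)/2 = 0.216*(-8.2 + -4.97)/2 = -1.4224

-1.4224 m/s


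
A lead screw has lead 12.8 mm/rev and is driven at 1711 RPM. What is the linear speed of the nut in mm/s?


v = lead * (RPM/60) = 12.8*1711/60 = 365.0133

365.0133 mm/s


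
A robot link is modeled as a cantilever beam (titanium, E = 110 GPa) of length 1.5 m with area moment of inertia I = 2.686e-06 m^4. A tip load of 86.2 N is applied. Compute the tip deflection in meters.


delta = F*L^3/(3*E*I) = 86.2*1.5^3/(3*1.100e+11*2.686e-06)
      = 290.925/886380 = 3.2822e-04

3.2822e-04 m


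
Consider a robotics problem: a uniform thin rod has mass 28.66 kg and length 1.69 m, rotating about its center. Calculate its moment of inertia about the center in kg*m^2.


I = (1/12)*m*L^2 = (1/12)*28.66*1.69^2 = 6.8213

6.8213 kg*m^2


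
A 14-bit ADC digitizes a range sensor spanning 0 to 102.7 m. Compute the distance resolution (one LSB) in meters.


res = range / 2^n = 102.7/2^14 = 102.7/16384 = 0.0063

0.0063 m


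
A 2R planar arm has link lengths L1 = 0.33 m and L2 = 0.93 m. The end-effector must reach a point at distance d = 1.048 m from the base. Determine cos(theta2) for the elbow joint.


cos(th2) = (d^2 - L1^2 - L2^2)/(2*L1*L2) = (1.048^2 - 0.33^2 - 0.93^2)/(2*0.33*0.93) = 0.2028

0.2028


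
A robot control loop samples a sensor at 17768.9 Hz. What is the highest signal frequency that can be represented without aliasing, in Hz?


f_max = f_s/2 = 17768.9/2 = 8884.4500

8884.4500 Hz


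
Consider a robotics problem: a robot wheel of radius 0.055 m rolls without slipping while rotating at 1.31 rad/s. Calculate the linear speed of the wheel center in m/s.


v = omega * r = 1.31 * 0.055 = 0.0721

0.0721 m/s


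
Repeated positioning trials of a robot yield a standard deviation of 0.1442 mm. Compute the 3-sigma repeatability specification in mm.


repeatability = 3*sigma = 3*0.1442 = 0.4326

0.4326 mm


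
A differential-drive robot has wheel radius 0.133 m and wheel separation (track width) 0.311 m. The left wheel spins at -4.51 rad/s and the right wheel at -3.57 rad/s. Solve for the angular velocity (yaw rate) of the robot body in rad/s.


omega = r*(wR - wL)/L = 0.133*(-3.57 - (-4.51))/0.311 = 0.4020

0.4020 rad/s


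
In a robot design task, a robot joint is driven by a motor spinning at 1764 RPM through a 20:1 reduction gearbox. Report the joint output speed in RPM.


omega_joint = omega_motor / N = 1764 / 20 = 88.2000

88.2000 RPM


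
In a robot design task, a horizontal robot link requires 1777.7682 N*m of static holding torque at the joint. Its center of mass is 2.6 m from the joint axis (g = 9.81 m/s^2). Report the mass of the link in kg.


m = tau / (g*L) = 1777.7682 / (9.81 * 2.6) = 69.7000

69.7000 kg


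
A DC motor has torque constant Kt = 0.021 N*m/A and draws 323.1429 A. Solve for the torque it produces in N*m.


tau = Kt * I = 0.021*323.1429 = 6.7860

6.7860 N*m


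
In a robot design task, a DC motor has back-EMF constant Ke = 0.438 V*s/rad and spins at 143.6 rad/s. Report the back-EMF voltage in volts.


V_emf = Ke * omega = 0.438*143.6 = 62.8968

62.8968 V


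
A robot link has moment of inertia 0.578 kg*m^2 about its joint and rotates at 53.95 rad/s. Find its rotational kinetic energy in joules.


KE = (1/2)*I*omega^2 = 0.5*0.578*53.95^2 = 841.1641

841.1641 J


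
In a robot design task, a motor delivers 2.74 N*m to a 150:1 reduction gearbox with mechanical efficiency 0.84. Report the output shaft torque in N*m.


tau_out = tau_in * N * eta = 2.74 * 150 * 0.84 = 345.2400

345.2400 N*m


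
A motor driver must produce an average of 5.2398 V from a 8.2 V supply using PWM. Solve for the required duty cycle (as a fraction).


D = V_avg/V_supply = 5.2398/8.2 = 0.6390

0.6390


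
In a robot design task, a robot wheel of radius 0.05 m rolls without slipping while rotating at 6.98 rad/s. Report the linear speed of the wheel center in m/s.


v = omega * r = 6.98 * 0.05 = 0.3490

0.3490 m/s


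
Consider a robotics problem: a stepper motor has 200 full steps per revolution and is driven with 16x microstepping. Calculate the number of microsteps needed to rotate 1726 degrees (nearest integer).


step_size = 360/(200*16) = 360/3200 = 0.112500 deg
n = 1726/(360/3200) = 1726*3200/360 = 15342.2222 -> 15342

15342 steps


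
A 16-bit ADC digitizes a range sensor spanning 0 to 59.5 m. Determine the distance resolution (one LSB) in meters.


res = range / 2^n = 59.5/2^16 = 59.5/65536 = 9.0790e-04

9.0790e-04 m


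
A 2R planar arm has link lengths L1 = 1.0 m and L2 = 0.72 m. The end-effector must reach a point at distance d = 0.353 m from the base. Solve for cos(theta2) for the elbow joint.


cos(th2) = (d^2 - L1^2 - L2^2)/(2*L1*L2) = (0.353^2 - 1.0^2 - 0.72^2)/(2*1.0*0.72) = -0.9679

-0.9679


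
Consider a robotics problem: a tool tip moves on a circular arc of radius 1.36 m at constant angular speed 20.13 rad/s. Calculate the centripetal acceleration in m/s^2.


a_c = omega^2 * r = 20.13^2 * 1.36 = 551.0950

551.0950 m/s^2


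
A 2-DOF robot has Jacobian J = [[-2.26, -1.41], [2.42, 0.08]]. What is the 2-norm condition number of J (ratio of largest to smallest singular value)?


JJ^T eigenvalues: trace(JJ^T) = 12.9585, det(JJ^T) = det(J)^2 = 10.44194596
s_max^2 = (12.9585 + sqrt(126.15493841))/2 = 12.09518577
s_min^2 = (12.9585 - sqrt(126.15493841))/2 = 0.86331423
kappa = s_max/s_min = sqrt(12.09518577/0.86331423) = 3.7430

3.7430


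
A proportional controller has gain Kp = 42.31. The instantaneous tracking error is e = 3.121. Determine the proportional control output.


u_P = Kp * e = 42.31 * 3.121 = 132.0495

132.0495


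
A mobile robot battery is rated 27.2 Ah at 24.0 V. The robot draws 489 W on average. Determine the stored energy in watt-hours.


E = capacity * V = 27.2*24.0 = 652.8000

652.8000 Wh


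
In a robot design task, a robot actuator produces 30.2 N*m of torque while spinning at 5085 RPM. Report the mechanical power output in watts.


omega = 5085 * 2*pi/60 = 532.499955 rad/s
P = tau * omega = 30.2 * 532.499955 = 16081.4986

16081.4986 W


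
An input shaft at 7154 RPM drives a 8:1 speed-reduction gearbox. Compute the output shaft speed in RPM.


omega_out = omega_in / N = 7154 / 8 = 894.2500

894.2500 RPM


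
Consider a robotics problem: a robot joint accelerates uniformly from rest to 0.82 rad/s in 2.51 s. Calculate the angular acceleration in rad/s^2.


alpha = delta_omega / t = 0.82 / 2.51 = 0.3267

0.3267 rad/s^2


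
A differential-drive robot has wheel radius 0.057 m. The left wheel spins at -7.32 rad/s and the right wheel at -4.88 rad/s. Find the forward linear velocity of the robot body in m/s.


v = r*(wR + wL)/2 = 0.057*(-4.88 + -7.32)/2 = -0.3477

-0.3477 m/s


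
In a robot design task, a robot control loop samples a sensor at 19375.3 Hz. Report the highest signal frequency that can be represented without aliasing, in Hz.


f_max = f_s/2 = 19375.3/2 = 9687.6500

9687.6500 Hz


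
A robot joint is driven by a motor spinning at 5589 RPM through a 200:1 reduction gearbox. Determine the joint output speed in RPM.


omega_joint = omega_motor / N = 5589 / 200 = 27.9450

27.9450 RPM


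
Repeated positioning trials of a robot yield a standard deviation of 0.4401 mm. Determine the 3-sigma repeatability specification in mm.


repeatability = 3*sigma = 3*0.4401 = 1.3203

1.3203 mm


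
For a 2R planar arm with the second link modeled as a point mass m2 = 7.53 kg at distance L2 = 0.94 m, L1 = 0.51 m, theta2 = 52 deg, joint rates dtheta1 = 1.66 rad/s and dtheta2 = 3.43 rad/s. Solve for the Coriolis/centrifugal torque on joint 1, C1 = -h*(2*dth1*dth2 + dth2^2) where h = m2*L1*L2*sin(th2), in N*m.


h = m2*L1*L2*sin(th2) = 7.53*0.51*0.94*sin(52 deg) = 2.844626
C1 = -h*(2*1.66*3.43 + 3.43^2) = -2.844626*23.1525 = -65.8602

-65.8602 N*m


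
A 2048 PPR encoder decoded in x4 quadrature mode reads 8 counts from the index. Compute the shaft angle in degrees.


angle = counts * 360 / (PPR*4) = 8 * 360 / 8192 = 0.3516

0.3516 degrees


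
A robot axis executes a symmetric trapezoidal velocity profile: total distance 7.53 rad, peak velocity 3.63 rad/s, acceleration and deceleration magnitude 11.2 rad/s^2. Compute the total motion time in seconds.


t_acc = v/a = 3.63/11.2 = 0.324107 s
d_acc = v^2/(2a) = 0.588254 rad (each ramp)
d_cruise = 7.53 - 2*0.588254 = 6.353492 rad
t_cruise = 6.353492/3.63 = 1.750273 s
t_total = 2*0.324107 + 1.750273 = 2.3985

2.3985 s


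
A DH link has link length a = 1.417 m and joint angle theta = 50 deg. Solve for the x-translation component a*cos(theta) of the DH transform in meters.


a*cos(theta) = 1.417*cos(50 deg) = 0.9108

0.9108 m


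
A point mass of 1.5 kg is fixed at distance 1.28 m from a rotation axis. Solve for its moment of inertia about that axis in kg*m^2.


I = m*r^2 = 1.5*1.28^2 = 2.4576

2.4576 kg*m^2


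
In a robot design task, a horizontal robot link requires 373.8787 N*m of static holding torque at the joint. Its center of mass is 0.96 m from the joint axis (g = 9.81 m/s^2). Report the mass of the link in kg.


m = tau / (g*L) = 373.8787 / (9.81 * 0.96) = 39.7000

39.7000 kg


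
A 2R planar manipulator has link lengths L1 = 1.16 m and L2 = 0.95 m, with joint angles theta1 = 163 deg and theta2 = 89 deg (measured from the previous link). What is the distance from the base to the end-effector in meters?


x = L1*cos(th1) + L2*cos(th1+th2) = -1.402880
y = L1*sin(th1) + L2*sin(th1+th2) = -0.564353
d = sqrt(x^2 + y^2) = sqrt(1.968072 + 0.318494) = 1.5121

1.5121 m


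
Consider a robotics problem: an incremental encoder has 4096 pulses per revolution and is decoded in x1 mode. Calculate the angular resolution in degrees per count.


resolution = 360 / (PPR * 1) = 360 / 4096 = 0.0879

0.0879 degrees


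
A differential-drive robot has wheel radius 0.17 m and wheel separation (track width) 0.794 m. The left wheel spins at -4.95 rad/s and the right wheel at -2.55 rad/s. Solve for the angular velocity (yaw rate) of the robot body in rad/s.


omega = r*(wR - wL)/L = 0.17*(-2.55 - (-4.95))/0.794 = 0.5139

0.5139 rad/s


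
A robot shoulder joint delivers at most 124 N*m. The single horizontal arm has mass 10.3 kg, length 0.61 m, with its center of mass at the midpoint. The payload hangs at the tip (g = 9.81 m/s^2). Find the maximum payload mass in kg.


tau_arm = m_arm*g*(L/2) = 10.3*9.81*0.61/2 = 30.8181 N*m
tau_payload = tau_max - tau_arm = 124 - 30.8181 = 93.1819
m_payload = tau_payload / (g*L) = 93.1819 / (9.81*0.61) = 15.5716

15.5716 kg


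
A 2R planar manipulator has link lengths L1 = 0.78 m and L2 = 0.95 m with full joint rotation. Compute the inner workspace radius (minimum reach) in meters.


r_min = |L1 - L2| = |0.78 - 0.95| = 0.1700

0.1700 m


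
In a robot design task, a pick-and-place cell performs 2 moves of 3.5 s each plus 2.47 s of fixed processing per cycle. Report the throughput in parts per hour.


T_cycle = 2*3.5 + 2.47 = 9.4700 s
rate = 3600/T = 380.1478

380.1478 parts/hour


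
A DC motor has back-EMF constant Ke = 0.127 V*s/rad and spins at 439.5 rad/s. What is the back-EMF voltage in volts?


V_emf = Ke * omega = 0.127*439.5 = 55.8165

55.8165 V


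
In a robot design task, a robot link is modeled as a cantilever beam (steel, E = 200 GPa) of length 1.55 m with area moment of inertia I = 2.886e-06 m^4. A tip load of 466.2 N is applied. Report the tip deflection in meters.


delta = F*L^3/(3*E*I) = 466.2*1.55^3/(3*2.000e+11*2.886e-06)
      = 1736.070525/1731600 = 0.0010

0.0010 m


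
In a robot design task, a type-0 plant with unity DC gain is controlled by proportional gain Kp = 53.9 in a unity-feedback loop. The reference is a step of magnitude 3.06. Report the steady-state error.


e_ss = R/(1 + Kp) = 3.06/(1 + 53.9) = 3.06/54.9000 = 0.0557

0.0557


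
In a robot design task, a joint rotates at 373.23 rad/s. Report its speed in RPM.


RPM = 373.23 * 60/(2*pi) = 3564.0840

3564.0840 RPM


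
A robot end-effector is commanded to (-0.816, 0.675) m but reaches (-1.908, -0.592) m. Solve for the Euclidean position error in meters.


dx = -1.908 - (-0.816) = -1.0920, dy = -0.592 - (0.675) = -1.2670
err = sqrt(1.192464 + 1.605289) = 1.6726

1.6726 m


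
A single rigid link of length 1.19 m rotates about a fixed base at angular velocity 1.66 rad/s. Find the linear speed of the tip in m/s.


v = L*omega = 1.19 * 1.66 = 1.9754

1.9754 m/s


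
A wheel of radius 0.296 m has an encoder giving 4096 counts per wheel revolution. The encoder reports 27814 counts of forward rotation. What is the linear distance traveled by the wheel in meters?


revs = 27814/4096 = 6.790527
d = revs * 2*pi*r = 6.790527 * 2*pi*0.296 = 12.6292

12.6292 m


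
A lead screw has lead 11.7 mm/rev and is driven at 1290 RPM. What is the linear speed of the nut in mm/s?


v = lead * (RPM/60) = 11.7*1290/60 = 251.5500

251.5500 mm/s


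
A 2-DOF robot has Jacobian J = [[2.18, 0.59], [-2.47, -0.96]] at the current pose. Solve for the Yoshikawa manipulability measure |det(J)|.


det(J) = 2.18*-0.96 - (0.59)*(-2.47) = -0.6355
|det(J)| = 0.6355

0.6355


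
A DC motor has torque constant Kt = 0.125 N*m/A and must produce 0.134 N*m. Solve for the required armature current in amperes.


I = tau / Kt = 0.134/0.125 = 1.0720

1.0720 A


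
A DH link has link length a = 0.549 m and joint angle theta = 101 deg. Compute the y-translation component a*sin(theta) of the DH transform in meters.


a*sin(theta) = 0.549*sin(101 deg) = 0.5389

0.5389 m


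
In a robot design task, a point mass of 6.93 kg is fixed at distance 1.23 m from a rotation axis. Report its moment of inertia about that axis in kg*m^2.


I = m*r^2 = 6.93*1.23^2 = 10.4844

10.4844 kg*m^2


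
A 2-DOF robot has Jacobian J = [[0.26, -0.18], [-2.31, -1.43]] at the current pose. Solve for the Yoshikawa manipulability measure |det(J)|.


det(J) = 0.26*-1.43 - (-0.18)*(-2.31) = -0.7876
|det(J)| = 0.7876

0.7876


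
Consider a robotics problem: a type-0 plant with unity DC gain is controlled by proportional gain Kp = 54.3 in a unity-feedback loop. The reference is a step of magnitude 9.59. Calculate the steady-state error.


e_ss = R/(1 + Kp) = 9.59/(1 + 54.3) = 9.59/55.3000 = 0.1734

0.1734


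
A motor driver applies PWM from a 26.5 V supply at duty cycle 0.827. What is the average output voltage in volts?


V_avg = V_supply * D = 26.5*0.827 = 21.9155

21.9155 V


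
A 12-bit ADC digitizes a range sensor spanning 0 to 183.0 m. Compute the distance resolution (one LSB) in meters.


res = range / 2^n = 183.0/2^12 = 183.0/4096 = 0.0447

0.0447 m


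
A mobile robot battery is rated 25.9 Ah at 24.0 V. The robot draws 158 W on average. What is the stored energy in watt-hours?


E = capacity * V = 25.9*24.0 = 621.6000

621.6000 Wh


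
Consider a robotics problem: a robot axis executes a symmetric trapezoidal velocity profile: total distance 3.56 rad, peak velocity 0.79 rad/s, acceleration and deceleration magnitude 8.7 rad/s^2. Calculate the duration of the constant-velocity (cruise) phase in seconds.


t_acc = v/a = 0.090805 s, d_acc = v^2/(2a) = 0.035868 rad each
d_cruise = 3.56 - 2*0.035868 = 3.488264 rad
t_cruise = d_cruise/v = 3.488264/0.79 = 4.4155

4.4155 s


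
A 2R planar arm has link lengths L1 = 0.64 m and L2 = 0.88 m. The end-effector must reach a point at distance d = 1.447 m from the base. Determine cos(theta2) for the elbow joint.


cos(th2) = (d^2 - L1^2 - L2^2)/(2*L1*L2) = (1.447^2 - 0.64^2 - 0.88^2)/(2*0.64*0.88) = 0.8077

0.8077


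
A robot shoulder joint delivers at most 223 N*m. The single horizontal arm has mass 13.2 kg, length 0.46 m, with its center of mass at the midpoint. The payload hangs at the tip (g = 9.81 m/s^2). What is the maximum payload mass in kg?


tau_arm = m_arm*g*(L/2) = 13.2*9.81*0.46/2 = 29.7832 N*m
tau_payload = tau_max - tau_arm = 223 - 29.7832 = 193.2168
m_payload = tau_payload / (g*L) = 193.2168 / (9.81*0.46) = 42.8172

42.8172 kg


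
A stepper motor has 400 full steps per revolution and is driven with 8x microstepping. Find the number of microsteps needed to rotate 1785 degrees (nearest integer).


step_size = 360/(400*8) = 360/3200 = 0.112500 deg
n = 1785/(360/3200) = 1785*3200/360 = 15866.6667 -> 15867

15867 steps


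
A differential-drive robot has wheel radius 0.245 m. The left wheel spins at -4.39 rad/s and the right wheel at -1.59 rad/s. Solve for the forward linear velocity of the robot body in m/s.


v = r*(wR + wL)/2 = 0.245*(-1.59 + -4.39)/2 = -0.7325

-0.7325 m/s


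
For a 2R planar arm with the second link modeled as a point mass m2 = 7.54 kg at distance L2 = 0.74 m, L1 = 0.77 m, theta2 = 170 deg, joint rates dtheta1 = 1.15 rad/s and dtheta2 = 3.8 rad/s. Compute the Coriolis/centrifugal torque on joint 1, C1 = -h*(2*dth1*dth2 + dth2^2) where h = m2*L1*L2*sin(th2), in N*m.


h = m2*L1*L2*sin(th2) = 7.54*0.77*0.74*sin(170 deg) = 0.746043
C1 = -h*(2*1.15*3.8 + 3.8^2) = -0.746043*23.1800 = -17.2933

-17.2933 N*m


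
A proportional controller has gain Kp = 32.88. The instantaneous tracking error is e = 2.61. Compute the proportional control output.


u_P = Kp * e = 32.88 * 2.61 = 85.8168

85.8168


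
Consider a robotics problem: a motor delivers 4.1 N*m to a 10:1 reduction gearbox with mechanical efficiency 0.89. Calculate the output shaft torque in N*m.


tau_out = tau_in * N * eta = 4.1 * 10 * 0.89 = 36.4900

36.4900 N*m


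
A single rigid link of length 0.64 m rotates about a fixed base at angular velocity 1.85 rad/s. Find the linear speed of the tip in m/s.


v = L*omega = 0.64 * 1.85 = 1.1840

1.1840 m/s


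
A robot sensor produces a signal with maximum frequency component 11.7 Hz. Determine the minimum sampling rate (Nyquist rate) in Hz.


f_s,min = 2*f_max = 2*11.7 = 23.4000

23.4000 Hz


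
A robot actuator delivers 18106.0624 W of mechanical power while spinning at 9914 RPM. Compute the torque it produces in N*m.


omega = 9914 * 2*pi/60 = 1038.191652 rad/s
tau = P / omega = 18106.0624 / 1038.191652 = 17.4400

17.4400 N*m


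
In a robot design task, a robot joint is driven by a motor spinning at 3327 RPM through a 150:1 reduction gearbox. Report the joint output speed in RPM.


omega_joint = omega_motor / N = 3327 / 150 = 22.1800

22.1800 RPM


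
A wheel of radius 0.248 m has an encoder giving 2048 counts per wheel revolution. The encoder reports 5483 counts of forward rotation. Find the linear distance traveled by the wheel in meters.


revs = 5483/2048 = 2.677246
d = revs * 2*pi*r = 2.677246 * 2*pi*0.248 = 4.1718

4.1718 m


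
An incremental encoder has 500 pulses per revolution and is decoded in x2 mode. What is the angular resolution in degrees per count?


resolution = 360 / (PPR * 2) = 360 / 1000 = 0.3600

0.3600 degrees


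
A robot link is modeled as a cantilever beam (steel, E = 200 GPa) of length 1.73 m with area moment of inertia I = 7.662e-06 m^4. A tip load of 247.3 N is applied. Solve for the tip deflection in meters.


delta = F*L^3/(3*E*I) = 247.3*1.73^3/(3*2.000e+11*7.662e-06)
      = 1280.4494141/4597200 = 2.7853e-04

2.7853e-04 m


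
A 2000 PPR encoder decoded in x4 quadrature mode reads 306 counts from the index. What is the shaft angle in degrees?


angle = counts * 360 / (PPR*4) = 306 * 360 / 8000 = 13.7700

13.7700 degrees


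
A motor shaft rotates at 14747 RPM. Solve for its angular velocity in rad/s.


omega = 14747 * 2*pi/60 = 1544.3022

1544.3022 rad/s


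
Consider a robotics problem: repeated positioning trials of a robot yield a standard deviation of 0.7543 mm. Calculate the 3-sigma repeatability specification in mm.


repeatability = 3*sigma = 3*0.7543 = 2.2629

2.2629 mm


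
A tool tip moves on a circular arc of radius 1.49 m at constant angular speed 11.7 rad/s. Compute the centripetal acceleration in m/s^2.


a_c = omega^2 * r = 11.7^2 * 1.49 = 203.9661

203.9661 m/s^2


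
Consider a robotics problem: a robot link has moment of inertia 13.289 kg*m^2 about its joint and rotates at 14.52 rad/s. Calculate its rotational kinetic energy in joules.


KE = (1/2)*I*omega^2 = 0.5*13.289*14.52^2 = 1400.8626

1400.8626 J


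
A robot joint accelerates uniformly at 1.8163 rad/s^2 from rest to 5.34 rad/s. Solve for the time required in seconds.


t = delta_omega / alpha = 5.34 / 1.8163 = 2.9400

2.9400 s


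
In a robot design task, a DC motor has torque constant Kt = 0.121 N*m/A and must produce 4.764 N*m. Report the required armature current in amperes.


I = tau / Kt = 4.764/0.121 = 39.3719

39.3719 A


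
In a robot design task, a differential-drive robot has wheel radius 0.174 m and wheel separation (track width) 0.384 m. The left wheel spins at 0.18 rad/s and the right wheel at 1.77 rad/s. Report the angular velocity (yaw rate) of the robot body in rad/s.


omega = r*(wR - wL)/L = 0.174*(1.77 - (0.18))/0.384 = 0.7205

0.7205 rad/s


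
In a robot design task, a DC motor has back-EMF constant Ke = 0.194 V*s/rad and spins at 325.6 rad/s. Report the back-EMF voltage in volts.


V_emf = Ke * omega = 0.194*325.6 = 63.1664

63.1664 V


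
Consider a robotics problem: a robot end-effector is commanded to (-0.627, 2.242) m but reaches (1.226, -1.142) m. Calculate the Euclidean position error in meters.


dx = 1.226 - (-0.627) = 1.8530, dy = -1.142 - (2.242) = -3.3840
err = sqrt(3.433609 + 11.451456) = 3.8581

3.8581 m


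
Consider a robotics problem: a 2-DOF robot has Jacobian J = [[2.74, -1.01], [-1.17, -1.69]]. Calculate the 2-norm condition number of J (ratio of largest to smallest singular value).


JJ^T eigenvalues: trace(JJ^T) = 12.7527, det(JJ^T) = det(J)^2 = 33.78283129
s_max^2 = (12.7527 + sqrt(27.50003213))/2 = 8.99837365
s_min^2 = (12.7527 - sqrt(27.50003213))/2 = 3.75432635
kappa = s_max/s_min = sqrt(8.99837365/3.75432635) = 1.5482

1.5482


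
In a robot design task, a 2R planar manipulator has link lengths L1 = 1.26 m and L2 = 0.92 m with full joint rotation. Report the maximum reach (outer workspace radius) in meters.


r_max = L1 + L2 = 1.26 + 0.92 = 2.1800

2.1800 m


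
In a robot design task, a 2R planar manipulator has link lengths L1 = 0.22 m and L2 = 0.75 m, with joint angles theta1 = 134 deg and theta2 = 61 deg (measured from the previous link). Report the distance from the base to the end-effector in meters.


x = L1*cos(th1) + L2*cos(th1+th2) = -0.877269
y = L1*sin(th1) + L2*sin(th1+th2) = -0.035860
d = sqrt(x^2 + y^2) = sqrt(0.769601 + 0.001286) = 0.8780

0.8780 m


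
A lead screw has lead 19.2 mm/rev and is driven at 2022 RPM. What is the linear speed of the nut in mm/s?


v = lead * (RPM/60) = 19.2*2022/60 = 647.0400

647.0400 mm/s


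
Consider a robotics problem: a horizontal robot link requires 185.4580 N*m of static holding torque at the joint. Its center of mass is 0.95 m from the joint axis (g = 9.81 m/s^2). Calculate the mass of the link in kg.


m = tau / (g*L) = 185.4580 / (9.81 * 0.95) = 19.9000

19.9000 kg


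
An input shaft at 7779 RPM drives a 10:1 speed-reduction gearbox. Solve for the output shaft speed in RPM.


omega_out = omega_in / N = 7779 / 10 = 777.9000

777.9000 RPM


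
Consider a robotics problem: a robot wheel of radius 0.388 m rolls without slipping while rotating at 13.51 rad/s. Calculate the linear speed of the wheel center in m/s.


v = omega * r = 13.51 * 0.388 = 5.2419

5.2419 m/s


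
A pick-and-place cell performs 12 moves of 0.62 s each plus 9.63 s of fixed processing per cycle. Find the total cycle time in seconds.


T = 12*0.62 + 9.63 = 17.0700

17.0700 s


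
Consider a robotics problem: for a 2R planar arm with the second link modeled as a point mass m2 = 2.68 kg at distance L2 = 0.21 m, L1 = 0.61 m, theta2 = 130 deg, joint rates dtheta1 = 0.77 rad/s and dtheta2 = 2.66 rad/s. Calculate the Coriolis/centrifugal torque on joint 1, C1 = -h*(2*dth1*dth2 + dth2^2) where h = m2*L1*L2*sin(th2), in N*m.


h = m2*L1*L2*sin(th2) = 2.68*0.61*0.21*sin(130 deg) = 0.262989
C1 = -h*(2*0.77*2.66 + 2.66^2) = -0.262989*11.1720 = -2.9381

-2.9381 N*m


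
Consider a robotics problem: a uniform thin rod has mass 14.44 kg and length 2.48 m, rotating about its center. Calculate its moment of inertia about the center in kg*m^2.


I = (1/12)*m*L^2 = (1/12)*14.44*2.48^2 = 7.4010

7.4010 kg*m^2


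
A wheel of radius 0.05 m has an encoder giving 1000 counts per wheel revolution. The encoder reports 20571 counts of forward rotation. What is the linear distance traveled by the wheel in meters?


revs = 20571/1000 = 20.571000
d = revs * 2*pi*r = 20.571000 * 2*pi*0.05 = 6.4626

6.4626 m


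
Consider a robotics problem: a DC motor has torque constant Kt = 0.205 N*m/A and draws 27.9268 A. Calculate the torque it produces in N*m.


tau = Kt * I = 0.205*27.9268 = 5.7250

5.7250 N*m


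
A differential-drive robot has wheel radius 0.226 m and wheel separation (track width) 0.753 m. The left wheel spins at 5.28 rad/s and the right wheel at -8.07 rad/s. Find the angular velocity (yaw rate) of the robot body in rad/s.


omega = r*(wR - wL)/L = 0.226*(-8.07 - (5.28))/0.753 = -4.0068

-4.0068 rad/s


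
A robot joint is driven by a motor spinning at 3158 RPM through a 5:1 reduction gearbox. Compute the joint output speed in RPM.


omega_joint = omega_motor / N = 3158 / 5 = 631.6000

631.6000 RPM


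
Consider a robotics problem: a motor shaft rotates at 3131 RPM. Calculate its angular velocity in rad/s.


omega = 3131 * 2*pi/60 = 327.8776

327.8776 rad/s


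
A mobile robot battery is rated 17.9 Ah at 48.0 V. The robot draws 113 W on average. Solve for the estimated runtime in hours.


E = 17.9*48.0 = 859.2000 Wh
t = E/P = 859.2000/113 = 7.6035

7.6035 hours


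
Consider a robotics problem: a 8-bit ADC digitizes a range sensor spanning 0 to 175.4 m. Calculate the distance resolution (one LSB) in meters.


res = range / 2^n = 175.4/2^8 = 175.4/256 = 0.6852

0.6852 m


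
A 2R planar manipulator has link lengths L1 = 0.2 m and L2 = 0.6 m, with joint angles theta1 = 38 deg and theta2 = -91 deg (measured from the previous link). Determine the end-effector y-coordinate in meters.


y = L1*sin(th1) + L2*sin(th1+th2) = 0.2*sin(38 deg) + 0.6*sin(-53 deg) = -0.3560

-0.3560 m


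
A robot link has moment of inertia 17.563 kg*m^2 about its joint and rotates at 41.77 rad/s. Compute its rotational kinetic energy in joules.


KE = (1/2)*I*omega^2 = 0.5*17.563*41.77^2 = 15321.3720

15321.3720 J


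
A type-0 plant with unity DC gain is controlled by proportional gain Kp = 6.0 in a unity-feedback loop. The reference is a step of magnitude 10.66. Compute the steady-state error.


e_ss = R/(1 + Kp) = 10.66/(1 + 6.0) = 10.66/7.0000 = 1.5229

1.5229


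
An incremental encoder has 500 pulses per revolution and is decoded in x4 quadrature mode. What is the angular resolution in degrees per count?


resolution = 360 / (PPR * 4) = 360 / 2000 = 0.1800

0.1800 degrees


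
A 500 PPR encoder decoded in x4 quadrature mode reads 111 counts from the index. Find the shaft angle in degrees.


angle = counts * 360 / (PPR*4) = 111 * 360 / 2000 = 19.9800

19.9800 degrees


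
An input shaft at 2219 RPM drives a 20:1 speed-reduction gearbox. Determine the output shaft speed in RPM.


omega_out = omega_in / N = 2219 / 20 = 110.9500

110.9500 RPM


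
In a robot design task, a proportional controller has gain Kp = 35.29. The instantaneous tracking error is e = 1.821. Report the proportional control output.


u_P = Kp * e = 35.29 * 1.821 = 64.2631

64.2631


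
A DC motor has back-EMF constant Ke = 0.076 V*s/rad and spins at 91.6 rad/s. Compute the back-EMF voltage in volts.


V_emf = Ke * omega = 0.076*91.6 = 6.9616

6.9616 V


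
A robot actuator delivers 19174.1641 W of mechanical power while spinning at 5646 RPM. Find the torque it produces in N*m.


omega = 5646 * 2*pi/60 = 591.247737 rad/s
tau = P / omega = 19174.1641 / 591.247737 = 32.4300

32.4300 N*m


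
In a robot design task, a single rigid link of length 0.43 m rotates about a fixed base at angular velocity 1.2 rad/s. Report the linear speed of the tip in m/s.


v = L*omega = 0.43 * 1.2 = 0.5160

0.5160 m/s


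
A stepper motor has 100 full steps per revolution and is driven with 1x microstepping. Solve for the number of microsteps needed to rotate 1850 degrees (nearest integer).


step_size = 360/(100*1) = 360/100 = 3.600000 deg
n = 1850/(360/100) = 1850*100/360 = 513.8889 -> 514

514 steps


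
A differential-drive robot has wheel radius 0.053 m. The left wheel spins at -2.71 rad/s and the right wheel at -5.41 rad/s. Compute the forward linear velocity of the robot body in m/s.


v = r*(wR + wL)/2 = 0.053*(-5.41 + -2.71)/2 = -0.2152

-0.2152 m/s


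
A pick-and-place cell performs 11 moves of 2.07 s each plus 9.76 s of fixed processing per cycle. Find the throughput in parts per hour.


T_cycle = 11*2.07 + 9.76 = 32.5300 s
rate = 3600/T = 110.6671

110.6671 parts/hour


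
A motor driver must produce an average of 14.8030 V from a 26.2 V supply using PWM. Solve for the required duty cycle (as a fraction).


D = V_avg/V_supply = 14.8030/26.2 = 0.5650

0.5650


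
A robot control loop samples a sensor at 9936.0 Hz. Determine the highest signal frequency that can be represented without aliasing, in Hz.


f_max = f_s/2 = 9936.0/2 = 4968.0000

4968.0000 Hz


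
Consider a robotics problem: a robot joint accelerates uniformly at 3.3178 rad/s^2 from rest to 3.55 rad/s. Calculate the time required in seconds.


t = delta_omega / alpha = 3.55 / 3.3178 = 1.0700

1.0700 s


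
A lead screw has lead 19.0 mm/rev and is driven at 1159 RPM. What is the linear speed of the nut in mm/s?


v = lead * (RPM/60) = 19.0*1159/60 = 367.0167

367.0167 mm/s


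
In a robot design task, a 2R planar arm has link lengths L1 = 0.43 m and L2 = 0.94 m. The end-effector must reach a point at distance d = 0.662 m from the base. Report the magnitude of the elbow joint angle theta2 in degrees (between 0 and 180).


cos(th2) = (d^2 - L1^2 - L2^2)/(2*L1*L2) = (0.662^2 - 0.43^2 - 0.94^2)/(2*0.43*0.94) = -0.77963384
th2 = acos(-0.77963384) = 141.2271 deg

141.2271 degrees


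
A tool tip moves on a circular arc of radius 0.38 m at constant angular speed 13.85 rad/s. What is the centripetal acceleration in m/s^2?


a_c = omega^2 * r = 13.85^2 * 0.38 = 72.8925

72.8925 m/s^2


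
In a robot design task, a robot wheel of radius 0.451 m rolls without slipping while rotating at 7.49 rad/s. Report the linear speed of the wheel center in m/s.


v = omega * r = 7.49 * 0.451 = 3.3780

3.3780 m/s


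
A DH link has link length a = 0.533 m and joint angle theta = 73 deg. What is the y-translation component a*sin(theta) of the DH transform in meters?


a*sin(theta) = 0.533*sin(73 deg) = 0.5097

0.5097 m


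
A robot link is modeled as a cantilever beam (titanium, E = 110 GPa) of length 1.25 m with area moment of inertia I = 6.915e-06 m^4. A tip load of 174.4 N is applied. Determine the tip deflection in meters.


delta = F*L^3/(3*E*I) = 174.4*1.25^3/(3*1.100e+11*6.915e-06)
      = 340.625/2281950 = 1.4927e-04

1.4927e-04 m


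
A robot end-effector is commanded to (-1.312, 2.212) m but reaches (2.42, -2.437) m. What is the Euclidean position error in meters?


dx = 2.42 - (-1.312) = 3.7320, dy = -2.437 - (2.212) = -4.6490
err = sqrt(13.927824 + 21.613201) = 5.9616

5.9616 m


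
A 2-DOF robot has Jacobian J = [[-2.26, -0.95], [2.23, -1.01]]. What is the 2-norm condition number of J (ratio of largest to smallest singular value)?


JJ^T eigenvalues: trace(JJ^T) = 12.0031, det(JJ^T) = det(J)^2 = 19.36968121
s_max^2 = (12.0031 + sqrt(66.59568477))/2 = 10.08185896
s_min^2 = (12.0031 - sqrt(66.59568477))/2 = 1.92124104
kappa = s_max/s_min = sqrt(10.08185896/1.92124104) = 2.2908

2.2908


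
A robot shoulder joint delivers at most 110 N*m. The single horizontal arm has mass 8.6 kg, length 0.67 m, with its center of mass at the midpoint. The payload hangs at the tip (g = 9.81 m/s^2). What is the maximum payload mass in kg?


tau_arm = m_arm*g*(L/2) = 8.6*9.81*0.67/2 = 28.2626 N*m
tau_payload = tau_max - tau_arm = 110 - 28.2626 = 81.7374
m_payload = tau_payload / (g*L) = 81.7374 / (9.81*0.67) = 12.4359

12.4359 kg


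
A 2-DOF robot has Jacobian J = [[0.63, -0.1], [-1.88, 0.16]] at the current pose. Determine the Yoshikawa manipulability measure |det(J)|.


det(J) = 0.63*0.16 - (-0.1)*(-1.88) = -0.0872
|det(J)| = 0.0872

0.0872
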